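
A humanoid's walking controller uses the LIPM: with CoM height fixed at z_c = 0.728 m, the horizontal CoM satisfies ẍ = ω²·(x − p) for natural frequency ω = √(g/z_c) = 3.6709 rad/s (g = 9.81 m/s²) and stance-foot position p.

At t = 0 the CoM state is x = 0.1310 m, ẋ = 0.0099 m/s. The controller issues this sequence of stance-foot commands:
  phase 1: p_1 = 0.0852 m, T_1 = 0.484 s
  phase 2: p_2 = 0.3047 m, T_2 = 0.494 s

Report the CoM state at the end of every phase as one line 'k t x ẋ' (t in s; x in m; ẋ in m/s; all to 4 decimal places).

1 0.4840 0.2322 0.5127
2 0.9780 0.4932 0.8191

phase 1: p=0.0852, T=0.484, ωT=1.776716, cosh=3.039803, sinh=2.870610; start (x,ẋ)=(0.131000, 0.009900) → end (x,ẋ)=(0.232165, 0.512722)
phase 2: p=0.3047, T=0.494, ωT=1.813425, cosh=3.147252, sinh=2.984157; start (x,ẋ)=(0.232165, 0.512722) → end (x,ẋ)=(0.493216, 0.819073)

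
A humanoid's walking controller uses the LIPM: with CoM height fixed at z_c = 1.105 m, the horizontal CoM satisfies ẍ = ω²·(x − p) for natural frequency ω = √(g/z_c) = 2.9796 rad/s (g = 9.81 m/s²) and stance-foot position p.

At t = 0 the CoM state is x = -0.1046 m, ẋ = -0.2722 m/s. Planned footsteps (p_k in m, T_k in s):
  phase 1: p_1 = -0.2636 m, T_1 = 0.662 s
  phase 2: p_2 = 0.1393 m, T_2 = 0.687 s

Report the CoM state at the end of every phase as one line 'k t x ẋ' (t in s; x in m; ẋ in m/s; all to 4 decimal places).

phase 1: p=-0.2636, T=0.662, ωT=1.972495, cosh=3.663850, sinh=3.524741; start (x,ẋ)=(-0.104600, -0.272200) → end (x,ẋ)=(-0.003049, 0.672569)
phase 2: p=0.1393, T=0.687, ωT=2.046985, cosh=3.936821, sinh=3.807697; start (x,ẋ)=(-0.003049, 0.672569) → end (x,ẋ)=(0.438388, 1.032774)

1 0.6620 -0.0030 0.6726
2 1.3490 0.4384 1.0328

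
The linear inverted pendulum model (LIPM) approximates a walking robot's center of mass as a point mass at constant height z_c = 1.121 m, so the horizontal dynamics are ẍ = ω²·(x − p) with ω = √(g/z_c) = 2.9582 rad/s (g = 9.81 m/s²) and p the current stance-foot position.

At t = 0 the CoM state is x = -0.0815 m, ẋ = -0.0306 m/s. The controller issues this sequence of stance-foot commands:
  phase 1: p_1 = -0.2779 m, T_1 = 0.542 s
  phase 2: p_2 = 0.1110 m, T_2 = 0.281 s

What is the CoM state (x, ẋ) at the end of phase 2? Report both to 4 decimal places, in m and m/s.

x = 0.6504, ẋ = 2.0432

phase 1: p=-0.2779, T=0.542, ωT=1.603344, cosh=2.585424, sinh=2.384201; start (x,ẋ)=(-0.081500, -0.030600) → end (x,ẋ)=(0.205215, 1.306084)
phase 2: p=0.1110, T=0.281, ωT=0.831254, cosh=1.365850, sinh=0.930347; start (x,ẋ)=(0.205215, 1.306084) → end (x,ẋ)=(0.650444, 2.043208)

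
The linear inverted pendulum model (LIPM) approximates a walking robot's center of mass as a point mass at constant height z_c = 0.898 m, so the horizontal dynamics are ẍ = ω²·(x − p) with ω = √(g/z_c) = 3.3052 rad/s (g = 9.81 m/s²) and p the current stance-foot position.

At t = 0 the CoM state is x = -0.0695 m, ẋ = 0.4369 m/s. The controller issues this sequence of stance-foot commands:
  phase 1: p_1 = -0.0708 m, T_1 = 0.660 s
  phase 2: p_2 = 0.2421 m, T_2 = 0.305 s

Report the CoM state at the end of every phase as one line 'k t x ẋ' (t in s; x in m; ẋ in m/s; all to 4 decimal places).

1 0.6600 0.5131 1.9787
2 0.9650 1.3739 4.1360

phase 1: p=-0.0708, T=0.660, ωT=2.181432, cosh=4.485932, sinh=4.373052; start (x,ẋ)=(-0.069500, 0.436900) → end (x,ẋ)=(0.513086, 1.978693)
phase 2: p=0.2421, T=0.305, ωT=1.008086, cosh=1.552634, sinh=1.187717; start (x,ẋ)=(0.513086, 1.978693) → end (x,ẋ)=(1.373882, 4.135982)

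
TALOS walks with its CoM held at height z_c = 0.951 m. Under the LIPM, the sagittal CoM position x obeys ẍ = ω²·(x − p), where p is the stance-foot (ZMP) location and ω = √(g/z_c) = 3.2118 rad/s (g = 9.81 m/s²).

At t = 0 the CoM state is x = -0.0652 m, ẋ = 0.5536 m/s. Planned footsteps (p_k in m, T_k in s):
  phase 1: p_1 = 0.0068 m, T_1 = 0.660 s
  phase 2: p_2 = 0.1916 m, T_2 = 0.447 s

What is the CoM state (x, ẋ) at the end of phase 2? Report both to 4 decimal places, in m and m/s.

x = 1.5344, ẋ = 4.4764

phase 1: p=0.0068, T=0.660, ωT=2.119788, cosh=4.224714, sinh=4.104657; start (x,ẋ)=(-0.065200, 0.553600) → end (x,ẋ)=(0.410117, 1.389601)
phase 2: p=0.1916, T=0.447, ωT=1.435675, cosh=2.220217, sinh=1.982262; start (x,ẋ)=(0.410117, 1.389601) → end (x,ẋ)=(1.534392, 4.476436)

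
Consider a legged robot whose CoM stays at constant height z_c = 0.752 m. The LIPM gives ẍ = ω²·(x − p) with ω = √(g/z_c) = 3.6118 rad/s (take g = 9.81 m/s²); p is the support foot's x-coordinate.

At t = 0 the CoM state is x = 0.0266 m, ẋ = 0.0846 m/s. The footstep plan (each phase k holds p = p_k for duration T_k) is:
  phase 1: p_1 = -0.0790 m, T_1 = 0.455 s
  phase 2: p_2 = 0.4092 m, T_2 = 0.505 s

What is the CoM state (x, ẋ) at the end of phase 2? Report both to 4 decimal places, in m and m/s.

phase 1: p=-0.0790, T=0.455, ωT=1.643369, cosh=2.682947, sinh=2.489619; start (x,ẋ)=(0.026600, 0.084600) → end (x,ẋ)=(0.262634, 1.176533)
phase 2: p=0.4092, T=0.505, ωT=1.823959, cosh=3.178863, sinh=3.017478; start (x,ẋ)=(0.262634, 1.176533) → end (x,ẋ)=(0.926222, 2.142687)

x = 0.9262, ẋ = 2.1427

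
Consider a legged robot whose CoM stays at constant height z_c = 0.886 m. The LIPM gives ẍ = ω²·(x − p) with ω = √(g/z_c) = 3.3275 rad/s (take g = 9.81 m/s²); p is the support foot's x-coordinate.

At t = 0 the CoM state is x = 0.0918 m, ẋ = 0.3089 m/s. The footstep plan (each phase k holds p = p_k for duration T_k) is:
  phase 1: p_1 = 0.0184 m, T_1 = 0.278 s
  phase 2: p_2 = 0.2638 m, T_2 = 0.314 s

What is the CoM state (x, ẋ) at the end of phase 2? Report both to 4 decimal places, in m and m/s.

phase 1: p=0.0184, T=0.278, ωT=0.925045, cosh=1.459248, sinh=1.062734; start (x,ẋ)=(0.091800, 0.308900) → end (x,ẋ)=(0.224165, 0.710322)
phase 2: p=0.2638, T=0.314, ωT=1.044835, cosh=1.597340, sinh=1.245590; start (x,ẋ)=(0.224165, 0.710322) → end (x,ẋ)=(0.466386, 0.970351)

x = 0.4664, ẋ = 0.9704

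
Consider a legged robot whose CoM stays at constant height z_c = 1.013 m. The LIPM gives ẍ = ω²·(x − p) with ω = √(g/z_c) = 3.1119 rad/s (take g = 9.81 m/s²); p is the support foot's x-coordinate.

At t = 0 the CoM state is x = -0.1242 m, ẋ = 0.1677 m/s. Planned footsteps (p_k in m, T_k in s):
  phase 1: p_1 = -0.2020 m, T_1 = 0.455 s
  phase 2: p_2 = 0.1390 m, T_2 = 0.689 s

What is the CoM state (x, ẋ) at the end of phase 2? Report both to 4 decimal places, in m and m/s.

x = 0.9796, ẋ = 2.7381

phase 1: p=-0.2020, T=0.455, ωT=1.415914, cosh=2.181478, sinh=1.938775; start (x,ẋ)=(-0.124200, 0.167700) → end (x,ẋ)=(0.072199, 0.835222)
phase 2: p=0.1390, T=0.689, ωT=2.144099, cosh=4.325761, sinh=4.208588; start (x,ẋ)=(0.072199, 0.835222) → end (x,ẋ)=(0.979606, 2.738105)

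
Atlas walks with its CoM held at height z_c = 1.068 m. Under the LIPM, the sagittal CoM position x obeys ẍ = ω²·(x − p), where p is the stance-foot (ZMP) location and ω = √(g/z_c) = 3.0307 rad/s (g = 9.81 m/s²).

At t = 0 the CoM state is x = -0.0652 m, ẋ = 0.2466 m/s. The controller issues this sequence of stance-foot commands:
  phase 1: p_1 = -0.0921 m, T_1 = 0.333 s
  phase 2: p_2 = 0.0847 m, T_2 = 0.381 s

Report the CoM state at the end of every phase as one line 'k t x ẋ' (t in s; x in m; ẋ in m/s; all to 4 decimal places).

phase 1: p=-0.0921, T=0.333, ωT=1.009223, cosh=1.553985, sinh=1.189483; start (x,ẋ)=(-0.065200, 0.246600) → end (x,ẋ)=(0.046487, 0.480186)
phase 2: p=0.0847, T=0.381, ωT=1.154697, cosh=1.744107, sinh=1.428954; start (x,ẋ)=(0.046487, 0.480186) → end (x,ẋ)=(0.244458, 0.672008)

1 0.3330 0.0465 0.4802
2 0.7140 0.2445 0.6720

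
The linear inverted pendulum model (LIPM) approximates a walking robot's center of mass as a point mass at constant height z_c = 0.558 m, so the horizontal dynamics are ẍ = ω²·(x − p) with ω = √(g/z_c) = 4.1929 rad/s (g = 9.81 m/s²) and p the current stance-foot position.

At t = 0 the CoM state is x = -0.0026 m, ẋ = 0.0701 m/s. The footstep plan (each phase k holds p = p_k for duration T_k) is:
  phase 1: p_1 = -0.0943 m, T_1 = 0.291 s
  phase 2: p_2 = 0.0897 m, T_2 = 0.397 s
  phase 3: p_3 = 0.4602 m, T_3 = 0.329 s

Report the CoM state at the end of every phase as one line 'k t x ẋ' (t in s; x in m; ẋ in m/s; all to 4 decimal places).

phase 1: p=-0.0943, T=0.291, ωT=1.220134, cosh=1.841416, sinh=1.546225; start (x,ẋ)=(-0.002600, 0.070100) → end (x,ẋ)=(0.100409, 0.723590)
phase 2: p=0.0897, T=0.397, ωT=1.664581, cosh=2.736365, sinh=2.547095; start (x,ẋ)=(0.100409, 0.723590) → end (x,ẋ)=(0.558568, 2.094373)
phase 3: p=0.4602, T=0.329, ωT=1.379464, cosh=2.112243, sinh=1.860529; start (x,ẋ)=(0.558568, 2.094373) → end (x,ẋ)=(1.597320, 5.191195)

1 0.2910 0.1004 0.7236
2 0.6880 0.5586 2.0944
3 1.0170 1.5973 5.1912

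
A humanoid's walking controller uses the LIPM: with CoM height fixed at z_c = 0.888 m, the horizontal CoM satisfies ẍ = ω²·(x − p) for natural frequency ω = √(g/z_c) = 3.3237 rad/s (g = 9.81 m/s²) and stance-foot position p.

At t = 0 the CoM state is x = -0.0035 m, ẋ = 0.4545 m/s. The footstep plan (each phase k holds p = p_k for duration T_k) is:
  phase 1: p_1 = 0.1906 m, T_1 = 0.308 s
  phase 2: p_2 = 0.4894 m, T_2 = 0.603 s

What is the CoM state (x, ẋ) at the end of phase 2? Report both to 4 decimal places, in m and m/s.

x = -1.2396, ẋ = -5.5596

phase 1: p=0.1906, T=0.308, ωT=1.023700, cosh=1.571368, sinh=1.212105; start (x,ẋ)=(-0.003500, 0.454500) → end (x,ẋ)=(0.051347, -0.067779)
phase 2: p=0.4894, T=0.603, ωT=2.004191, cosh=3.777429, sinh=3.642660; start (x,ẋ)=(0.051347, -0.067779) → end (x,ẋ)=(-1.239597, -5.559585)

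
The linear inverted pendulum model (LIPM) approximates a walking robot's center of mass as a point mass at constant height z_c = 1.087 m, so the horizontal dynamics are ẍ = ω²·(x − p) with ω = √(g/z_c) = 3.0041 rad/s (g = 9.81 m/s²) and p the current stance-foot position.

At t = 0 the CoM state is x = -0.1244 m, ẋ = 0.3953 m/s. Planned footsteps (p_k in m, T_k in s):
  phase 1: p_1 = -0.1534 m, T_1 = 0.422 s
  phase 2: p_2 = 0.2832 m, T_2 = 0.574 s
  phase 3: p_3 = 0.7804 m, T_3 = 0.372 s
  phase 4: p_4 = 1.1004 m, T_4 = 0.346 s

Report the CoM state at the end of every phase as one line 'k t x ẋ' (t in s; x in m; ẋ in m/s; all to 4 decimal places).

phase 1: p=-0.1534, T=0.422, ωT=1.267730, cosh=1.917125, sinh=1.635655; start (x,ẋ)=(-0.124400, 0.395300) → end (x,ẋ)=(0.117427, 0.900336)
phase 2: p=0.2832, T=0.574, ωT=1.724353, cosh=2.893591, sinh=2.715302; start (x,ẋ)=(0.117427, 0.900336) → end (x,ẋ)=(0.617304, 1.252988)
phase 3: p=0.7804, T=0.372, ωT=1.117525, cosh=1.692183, sinh=1.365095; start (x,ẋ)=(0.617304, 1.252988) → end (x,ẋ)=(1.073783, 1.451448)
phase 4: p=1.1004, T=0.346, ωT=1.039419, cosh=1.590616, sinh=1.236956; start (x,ẋ)=(1.073783, 1.451448) → end (x,ẋ)=(1.655705, 2.209789)

1 0.4220 0.1174 0.9003
2 0.9960 0.6173 1.2530
3 1.3680 1.0738 1.4514
4 1.7140 1.6557 2.2098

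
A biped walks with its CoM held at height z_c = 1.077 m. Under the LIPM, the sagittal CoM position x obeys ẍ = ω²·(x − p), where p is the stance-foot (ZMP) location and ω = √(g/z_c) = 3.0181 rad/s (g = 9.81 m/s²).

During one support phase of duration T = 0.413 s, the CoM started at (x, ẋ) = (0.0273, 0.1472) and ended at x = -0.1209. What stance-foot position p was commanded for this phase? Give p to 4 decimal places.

ωT = 3.0181·0.413 = 1.246475; cosh(ωT) = 1.882789, sinh(ωT) = 1.595273
x(T) = p + (x₀−p)·cosh(ωT) + (ẋ₀/ω)·sinh(ωT) ⇒ p·(1 − cosh) = x(T) − x₀·cosh − (ẋ₀/ω)·sinh
numerator   = -0.1209 − (0.0273)·1.882789 − (0.1472/3.0181)·1.595273 = -0.250105
denominator = 1 − 1.882789 = -0.882789
p = -0.250105 / -0.882789 = 0.2833

p = 0.2833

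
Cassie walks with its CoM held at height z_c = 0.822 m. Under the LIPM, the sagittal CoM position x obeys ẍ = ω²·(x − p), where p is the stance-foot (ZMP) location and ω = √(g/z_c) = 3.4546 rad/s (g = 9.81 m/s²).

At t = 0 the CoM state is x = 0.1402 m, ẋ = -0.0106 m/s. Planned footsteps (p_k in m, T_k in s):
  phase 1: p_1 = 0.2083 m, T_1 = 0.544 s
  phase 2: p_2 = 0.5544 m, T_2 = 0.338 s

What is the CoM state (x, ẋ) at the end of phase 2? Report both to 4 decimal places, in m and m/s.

phase 1: p=0.2083, T=0.544, ωT=1.879302, cosh=3.350816, sinh=3.198119; start (x,ẋ)=(0.140200, -0.010600) → end (x,ẋ)=(-0.029704, -0.787903)
phase 2: p=0.5544, T=0.338, ωT=1.167655, cosh=1.762770, sinh=1.451675; start (x,ẋ)=(-0.029704, -0.787903) → end (x,ẋ)=(-0.806329, -4.318145)

x = -0.8063, ẋ = -4.3181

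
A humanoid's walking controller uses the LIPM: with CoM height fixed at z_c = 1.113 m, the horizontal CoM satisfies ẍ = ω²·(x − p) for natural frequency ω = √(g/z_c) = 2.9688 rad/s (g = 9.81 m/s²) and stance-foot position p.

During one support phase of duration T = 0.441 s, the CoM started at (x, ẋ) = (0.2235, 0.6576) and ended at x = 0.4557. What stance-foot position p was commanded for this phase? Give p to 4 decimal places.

p = 0.3735

ωT = 2.9688·0.441 = 1.309241; cosh(ωT) = 1.986693, sinh(ωT) = 1.716668
x(T) = p + (x₀−p)·cosh(ωT) + (ẋ₀/ω)·sinh(ωT) ⇒ p·(1 − cosh) = x(T) − x₀·cosh − (ẋ₀/ω)·sinh
numerator   = 0.4557 − (0.2235)·1.986693 − (0.6576/2.9688)·1.716668 = -0.368574
denominator = 1 − 1.986693 = -0.986693
p = -0.368574 / -0.986693 = 0.3735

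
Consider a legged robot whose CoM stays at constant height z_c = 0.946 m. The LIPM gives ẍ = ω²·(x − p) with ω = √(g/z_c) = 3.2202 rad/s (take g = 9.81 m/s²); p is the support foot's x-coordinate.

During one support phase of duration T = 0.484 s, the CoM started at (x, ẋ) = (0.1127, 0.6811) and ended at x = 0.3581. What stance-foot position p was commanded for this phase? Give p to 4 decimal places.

ωT = 3.2202·0.484 = 1.558577; cosh(ωT) = 2.481244, sinh(ωT) = 2.270809
x(T) = p + (x₀−p)·cosh(ωT) + (ẋ₀/ω)·sinh(ωT) ⇒ p·(1 − cosh) = x(T) − x₀·cosh − (ẋ₀/ω)·sinh
numerator   = 0.3581 − (0.1127)·2.481244 − (0.6811/3.2202)·2.270809 = -0.401832
denominator = 1 − 2.481244 = -1.481244
p = -0.401832 / -1.481244 = 0.2713

p = 0.2713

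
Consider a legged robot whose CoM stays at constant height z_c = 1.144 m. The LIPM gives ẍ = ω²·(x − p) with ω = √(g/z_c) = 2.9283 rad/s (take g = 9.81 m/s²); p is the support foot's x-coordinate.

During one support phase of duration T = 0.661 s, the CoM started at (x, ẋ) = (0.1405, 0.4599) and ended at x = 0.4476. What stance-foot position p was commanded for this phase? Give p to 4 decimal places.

p = 0.2295

ωT = 2.9283·0.661 = 1.935606; cosh(ωT) = 3.536290, sinh(ωT) = 3.391953
x(T) = p + (x₀−p)·cosh(ωT) + (ẋ₀/ω)·sinh(ωT) ⇒ p·(1 − cosh) = x(T) − x₀·cosh − (ẋ₀/ω)·sinh
numerator   = 0.4476 − (0.1405)·3.536290 − (0.4599/2.9283)·3.391953 = -0.581967
denominator = 1 − 3.536290 = -2.536290
p = -0.581967 / -2.536290 = 0.2295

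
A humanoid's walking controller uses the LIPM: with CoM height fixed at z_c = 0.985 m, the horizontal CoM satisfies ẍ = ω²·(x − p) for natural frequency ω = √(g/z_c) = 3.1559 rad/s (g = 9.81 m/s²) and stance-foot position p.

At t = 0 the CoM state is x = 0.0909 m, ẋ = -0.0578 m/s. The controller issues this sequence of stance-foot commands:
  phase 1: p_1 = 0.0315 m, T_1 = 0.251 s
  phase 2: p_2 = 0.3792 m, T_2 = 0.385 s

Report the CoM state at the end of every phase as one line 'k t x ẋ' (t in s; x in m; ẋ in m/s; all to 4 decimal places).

phase 1: p=0.0315, T=0.251, ωT=0.792131, cosh=1.330488, sinh=0.877609; start (x,ẋ)=(0.090900, -0.057800) → end (x,ẋ)=(0.094458, 0.087615)
phase 2: p=0.3792, T=0.385, ωT=1.215021, cosh=1.833535, sinh=1.536831; start (x,ẋ)=(0.094458, 0.087615) → end (x,ẋ)=(-0.100219, -1.220380)

1 0.2510 0.0945 0.0876
2 0.6360 -0.1002 -1.2204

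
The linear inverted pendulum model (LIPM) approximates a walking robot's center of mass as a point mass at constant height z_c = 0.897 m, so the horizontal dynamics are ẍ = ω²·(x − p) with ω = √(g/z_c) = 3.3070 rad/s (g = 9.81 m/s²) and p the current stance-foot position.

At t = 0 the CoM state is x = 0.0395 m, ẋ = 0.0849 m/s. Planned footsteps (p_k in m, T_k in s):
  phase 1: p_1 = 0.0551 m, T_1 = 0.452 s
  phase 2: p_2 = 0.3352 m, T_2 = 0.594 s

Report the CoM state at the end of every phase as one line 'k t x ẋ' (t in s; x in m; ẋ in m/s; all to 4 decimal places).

1 0.4520 0.0729 0.0896
2 1.0460 -0.5236 -2.7058

phase 1: p=0.0551, T=0.452, ωT=1.494764, cosh=2.341293, sinh=2.116991; start (x,ẋ)=(0.039500, 0.084900) → end (x,ẋ)=(0.072925, 0.089562)
phase 2: p=0.3352, T=0.594, ωT=1.964358, cosh=3.635290, sinh=3.495044; start (x,ẋ)=(0.072925, 0.089562) → end (x,ẋ)=(-0.523591, -2.705820)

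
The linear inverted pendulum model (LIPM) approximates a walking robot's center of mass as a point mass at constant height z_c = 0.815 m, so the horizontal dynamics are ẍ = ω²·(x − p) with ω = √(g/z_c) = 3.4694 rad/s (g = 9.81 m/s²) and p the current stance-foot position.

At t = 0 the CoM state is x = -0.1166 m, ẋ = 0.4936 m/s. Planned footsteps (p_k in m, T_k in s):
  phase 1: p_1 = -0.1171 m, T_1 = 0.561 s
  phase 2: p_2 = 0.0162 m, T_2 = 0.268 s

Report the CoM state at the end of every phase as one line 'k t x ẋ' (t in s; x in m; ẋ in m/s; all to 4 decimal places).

1 0.5610 0.3727 1.7695
2 0.8290 1.0838 3.9141

phase 1: p=-0.1171, T=0.561, ωT=1.946333, cosh=3.572880, sinh=3.430083; start (x,ẋ)=(-0.116600, 0.493600) → end (x,ẋ)=(0.372693, 1.769524)
phase 2: p=0.0162, T=0.268, ωT=0.929799, cosh=1.464317, sinh=1.069684; start (x,ẋ)=(0.372693, 1.769524) → end (x,ẋ)=(1.083797, 3.914145)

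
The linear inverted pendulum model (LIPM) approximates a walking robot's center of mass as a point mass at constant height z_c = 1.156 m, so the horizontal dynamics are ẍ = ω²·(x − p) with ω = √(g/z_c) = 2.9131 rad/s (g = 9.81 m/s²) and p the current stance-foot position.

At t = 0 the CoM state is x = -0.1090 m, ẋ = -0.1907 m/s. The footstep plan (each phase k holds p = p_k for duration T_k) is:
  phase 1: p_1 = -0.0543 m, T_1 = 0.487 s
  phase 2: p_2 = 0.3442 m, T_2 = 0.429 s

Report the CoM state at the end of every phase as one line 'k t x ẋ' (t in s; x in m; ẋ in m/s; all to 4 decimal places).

1 0.4870 -0.3012 -0.7269
2 0.9160 -1.2740 -4.3834

phase 1: p=-0.0543, T=0.487, ωT=1.418680, cosh=2.186848, sinh=1.944814; start (x,ẋ)=(-0.109000, -0.190700) → end (x,ẋ)=(-0.301234, -0.726931)
phase 2: p=0.3442, T=0.429, ωT=1.249720, cosh=1.887975, sinh=1.601390; start (x,ẋ)=(-0.301234, -0.726931) → end (x,ẋ)=(-1.273972, -4.383383)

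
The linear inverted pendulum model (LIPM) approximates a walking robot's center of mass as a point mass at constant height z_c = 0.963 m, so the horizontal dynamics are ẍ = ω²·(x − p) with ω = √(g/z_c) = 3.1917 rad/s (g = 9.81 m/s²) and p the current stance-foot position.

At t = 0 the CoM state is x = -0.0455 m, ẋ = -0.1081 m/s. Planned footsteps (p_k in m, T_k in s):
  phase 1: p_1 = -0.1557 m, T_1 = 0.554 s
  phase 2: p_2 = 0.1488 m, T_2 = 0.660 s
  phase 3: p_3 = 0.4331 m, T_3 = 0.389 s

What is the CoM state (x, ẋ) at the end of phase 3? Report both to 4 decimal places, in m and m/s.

x = 1.9267, ẋ = 5.0606

phase 1: p=-0.1557, T=0.554, ωT=1.768202, cosh=3.015473, sinh=2.844833; start (x,ẋ)=(-0.045500, -0.108100) → end (x,ẋ)=(0.080253, 0.674627)
phase 2: p=0.1488, T=0.660, ωT=2.106522, cosh=4.170632, sinh=4.048972; start (x,ẋ)=(0.080253, 0.674627) → end (x,ẋ)=(0.718745, 1.927784)
phase 3: p=0.4331, T=0.389, ωT=1.241571, cosh=1.874989, sinh=1.586059; start (x,ẋ)=(0.718745, 1.927784) → end (x,ẋ)=(1.926659, 5.060571)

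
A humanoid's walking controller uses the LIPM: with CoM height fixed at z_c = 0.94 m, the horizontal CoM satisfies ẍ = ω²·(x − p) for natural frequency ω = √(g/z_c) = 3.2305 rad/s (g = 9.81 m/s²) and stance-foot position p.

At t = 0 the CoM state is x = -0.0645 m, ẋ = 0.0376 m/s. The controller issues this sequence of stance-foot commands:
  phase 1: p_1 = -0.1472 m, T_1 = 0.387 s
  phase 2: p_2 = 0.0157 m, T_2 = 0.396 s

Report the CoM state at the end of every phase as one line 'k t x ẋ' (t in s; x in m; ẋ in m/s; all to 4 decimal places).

1 0.3870 0.0276 0.4991
2 0.7830 0.2950 1.0303

phase 1: p=-0.1472, T=0.387, ωT=1.250204, cosh=1.888750, sinh=1.602303; start (x,ẋ)=(-0.064500, 0.037600) → end (x,ẋ)=(0.027649, 0.499092)
phase 2: p=0.0157, T=0.396, ωT=1.279278, cosh=1.936141, sinh=1.657903; start (x,ẋ)=(0.027649, 0.499092) → end (x,ẋ)=(0.294970, 1.030310)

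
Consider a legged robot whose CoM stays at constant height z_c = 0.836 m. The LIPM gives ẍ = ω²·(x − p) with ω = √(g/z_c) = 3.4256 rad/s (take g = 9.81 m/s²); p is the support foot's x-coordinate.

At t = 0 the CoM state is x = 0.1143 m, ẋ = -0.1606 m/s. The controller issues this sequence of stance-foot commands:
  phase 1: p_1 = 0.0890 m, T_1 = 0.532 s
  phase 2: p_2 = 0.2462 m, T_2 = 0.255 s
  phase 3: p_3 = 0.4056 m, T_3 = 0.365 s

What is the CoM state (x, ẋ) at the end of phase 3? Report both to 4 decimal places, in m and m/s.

x = -1.1199, ẋ = -5.0099

phase 1: p=0.0890, T=0.532, ωT=1.822419, cosh=3.174221, sinh=3.012587; start (x,ẋ)=(0.114300, -0.160600) → end (x,ẋ)=(0.028071, -0.248686)
phase 2: p=0.2462, T=0.255, ωT=0.873528, cosh=1.406411, sinh=0.988935; start (x,ẋ)=(0.028071, -0.248686) → end (x,ẋ)=(-0.132372, -1.088710)
phase 3: p=0.4056, T=0.365, ωT=1.250344, cosh=1.888975, sinh=1.602569; start (x,ẋ)=(-0.132372, -1.088710) → end (x,ẋ)=(-1.119939, -5.009886)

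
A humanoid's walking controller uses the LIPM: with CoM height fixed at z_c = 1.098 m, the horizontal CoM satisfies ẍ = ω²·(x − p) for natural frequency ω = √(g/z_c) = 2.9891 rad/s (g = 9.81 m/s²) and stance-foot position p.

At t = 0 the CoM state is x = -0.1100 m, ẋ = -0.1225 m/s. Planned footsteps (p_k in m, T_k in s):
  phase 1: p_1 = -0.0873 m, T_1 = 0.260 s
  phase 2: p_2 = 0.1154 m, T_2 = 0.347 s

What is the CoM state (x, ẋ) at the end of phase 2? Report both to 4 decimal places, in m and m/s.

phase 1: p=-0.0873, T=0.260, ωT=0.777166, cosh=1.317503, sinh=0.857796; start (x,ẋ)=(-0.110000, -0.122500) → end (x,ẋ)=(-0.152362, -0.219598)
phase 2: p=0.1154, T=0.347, ωT=1.037218, cosh=1.587898, sinh=1.233458; start (x,ẋ)=(-0.152362, -0.219598) → end (x,ẋ)=(-0.400396, -1.335918)

x = -0.4004, ẋ = -1.3359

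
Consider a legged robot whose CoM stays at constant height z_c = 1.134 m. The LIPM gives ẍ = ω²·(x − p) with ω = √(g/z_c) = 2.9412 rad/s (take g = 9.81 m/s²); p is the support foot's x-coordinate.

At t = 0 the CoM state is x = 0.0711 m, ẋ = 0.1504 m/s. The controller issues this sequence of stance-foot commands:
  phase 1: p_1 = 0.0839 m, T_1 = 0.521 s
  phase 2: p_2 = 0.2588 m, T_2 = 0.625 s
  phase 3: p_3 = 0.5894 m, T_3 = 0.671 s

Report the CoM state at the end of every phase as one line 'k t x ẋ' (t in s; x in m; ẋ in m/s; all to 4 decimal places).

phase 1: p=0.0839, T=0.521, ωT=1.532365, cosh=2.422568, sinh=2.206544; start (x,ẋ)=(0.071100, 0.150400) → end (x,ẋ)=(0.165724, 0.281284)
phase 2: p=0.2588, T=0.625, ωT=1.838250, cosh=3.222312, sinh=3.063217; start (x,ẋ)=(0.165724, 0.281284) → end (x,ẋ)=(0.251833, 0.067813)
phase 3: p=0.5894, T=0.671, ωT=1.973545, cosh=3.667553, sinh=3.528590; start (x,ẋ)=(0.251833, 0.067813) → end (x,ẋ)=(-0.567288, -3.254657)

1 0.5210 0.1657 0.2813
2 1.1460 0.2518 0.0678
3 1.8170 -0.5673 -3.2547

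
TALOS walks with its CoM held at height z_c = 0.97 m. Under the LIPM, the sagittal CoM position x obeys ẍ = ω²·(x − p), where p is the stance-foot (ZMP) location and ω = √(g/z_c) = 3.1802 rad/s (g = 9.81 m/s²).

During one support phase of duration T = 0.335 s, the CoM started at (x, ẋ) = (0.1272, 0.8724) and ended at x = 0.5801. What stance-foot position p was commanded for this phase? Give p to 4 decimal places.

p = -0.0367

ωT = 3.1802·0.335 = 1.065367; cosh(ωT) = 1.623253, sinh(ωT) = 1.278651
x(T) = p + (x₀−p)·cosh(ωT) + (ẋ₀/ω)·sinh(ωT) ⇒ p·(1 − cosh) = x(T) − x₀·cosh − (ẋ₀/ω)·sinh
numerator   = 0.5801 − (0.1272)·1.623253 − (0.8724/3.1802)·1.278651 = 0.022860
denominator = 1 − 1.623253 = -0.623253
p = 0.022860 / -0.623253 = -0.0367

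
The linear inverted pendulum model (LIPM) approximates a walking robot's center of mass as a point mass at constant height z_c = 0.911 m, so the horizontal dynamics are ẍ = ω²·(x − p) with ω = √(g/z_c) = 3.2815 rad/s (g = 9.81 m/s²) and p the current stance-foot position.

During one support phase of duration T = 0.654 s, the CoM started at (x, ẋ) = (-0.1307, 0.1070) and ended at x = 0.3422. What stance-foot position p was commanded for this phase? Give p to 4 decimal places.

p = -0.2313

ωT = 3.2815·0.654 = 2.146101; cosh(ωT) = 4.334195, sinh(ωT) = 4.217256
x(T) = p + (x₀−p)·cosh(ωT) + (ẋ₀/ω)·sinh(ωT) ⇒ p·(1 − cosh) = x(T) − x₀·cosh − (ẋ₀/ω)·sinh
numerator   = 0.3422 − (-0.1307)·4.334195 − (0.1070/3.2815)·4.217256 = 0.771167
denominator = 1 − 4.334195 = -3.334195
p = 0.771167 / -3.334195 = -0.2313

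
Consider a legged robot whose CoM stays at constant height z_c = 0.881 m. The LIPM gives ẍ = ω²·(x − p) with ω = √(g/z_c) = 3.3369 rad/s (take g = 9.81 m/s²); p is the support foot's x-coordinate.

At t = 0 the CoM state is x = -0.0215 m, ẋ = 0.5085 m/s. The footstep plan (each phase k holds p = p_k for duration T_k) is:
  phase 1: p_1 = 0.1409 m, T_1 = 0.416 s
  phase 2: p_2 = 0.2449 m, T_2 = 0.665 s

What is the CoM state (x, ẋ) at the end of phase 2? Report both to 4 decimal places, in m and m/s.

x = -0.4279, ẋ = -2.1788

phase 1: p=0.1409, T=0.416, ωT=1.388150, cosh=2.128484, sinh=1.878947; start (x,ẋ)=(-0.021500, 0.508500) → end (x,ẋ)=(0.081561, 0.064109)
phase 2: p=0.2449, T=0.665, ωT=2.219038, cosh=4.653598, sinh=4.544884; start (x,ẋ)=(0.081561, 0.064109) → end (x,ẋ)=(-0.427896, -2.178830)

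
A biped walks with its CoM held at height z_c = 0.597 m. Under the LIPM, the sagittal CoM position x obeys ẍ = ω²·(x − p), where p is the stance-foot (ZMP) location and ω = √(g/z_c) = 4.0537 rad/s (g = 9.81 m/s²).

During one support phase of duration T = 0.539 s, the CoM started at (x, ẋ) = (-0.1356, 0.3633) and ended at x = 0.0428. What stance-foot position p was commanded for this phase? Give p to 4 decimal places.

ωT = 4.0537·0.539 = 2.184944; cosh(ωT) = 4.501319, sinh(ωT) = 4.388835
x(T) = p + (x₀−p)·cosh(ωT) + (ẋ₀/ω)·sinh(ωT) ⇒ p·(1 − cosh) = x(T) − x₀·cosh − (ẋ₀/ω)·sinh
numerator   = 0.0428 − (-0.1356)·4.501319 − (0.3633/4.0537)·4.388835 = 0.259843
denominator = 1 − 4.501319 = -3.501319
p = 0.259843 / -3.501319 = -0.0742

p = -0.0742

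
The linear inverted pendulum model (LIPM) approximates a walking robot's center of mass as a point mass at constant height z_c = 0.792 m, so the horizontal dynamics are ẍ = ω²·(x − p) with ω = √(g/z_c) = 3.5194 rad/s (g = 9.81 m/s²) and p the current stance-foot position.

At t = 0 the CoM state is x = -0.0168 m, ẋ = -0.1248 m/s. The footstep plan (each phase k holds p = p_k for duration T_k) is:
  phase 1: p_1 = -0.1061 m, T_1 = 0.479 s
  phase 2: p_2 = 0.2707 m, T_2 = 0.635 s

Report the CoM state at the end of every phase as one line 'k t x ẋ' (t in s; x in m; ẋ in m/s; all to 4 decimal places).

phase 1: p=-0.1061, T=0.479, ωT=1.685793, cosh=2.791012, sinh=2.605715; start (x,ẋ)=(-0.016800, -0.124800) → end (x,ẋ)=(0.050737, 0.470612)
phase 2: p=0.2707, T=0.635, ωT=2.234819, cosh=4.725901, sinh=4.618889; start (x,ẋ)=(0.050737, 0.470612) → end (x,ẋ)=(-0.151187, -1.351588)

1 0.4790 0.0507 0.4706
2 1.1140 -0.1512 -1.3516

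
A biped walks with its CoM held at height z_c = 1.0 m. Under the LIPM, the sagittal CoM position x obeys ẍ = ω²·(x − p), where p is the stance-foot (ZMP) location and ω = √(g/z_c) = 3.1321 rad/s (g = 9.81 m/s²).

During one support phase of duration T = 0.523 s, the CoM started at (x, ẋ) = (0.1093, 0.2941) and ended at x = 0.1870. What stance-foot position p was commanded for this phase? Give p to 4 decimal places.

p = 0.2020

ωT = 3.1321·0.523 = 1.638088; cosh(ωT) = 2.669838, sinh(ωT) = 2.475486
x(T) = p + (x₀−p)·cosh(ωT) + (ẋ₀/ω)·sinh(ωT) ⇒ p·(1 − cosh) = x(T) − x₀·cosh − (ẋ₀/ω)·sinh
numerator   = 0.1870 − (0.1093)·2.669838 − (0.2941/3.1321)·2.475486 = -0.337258
denominator = 1 − 2.669838 = -1.669838
p = -0.337258 / -1.669838 = 0.2020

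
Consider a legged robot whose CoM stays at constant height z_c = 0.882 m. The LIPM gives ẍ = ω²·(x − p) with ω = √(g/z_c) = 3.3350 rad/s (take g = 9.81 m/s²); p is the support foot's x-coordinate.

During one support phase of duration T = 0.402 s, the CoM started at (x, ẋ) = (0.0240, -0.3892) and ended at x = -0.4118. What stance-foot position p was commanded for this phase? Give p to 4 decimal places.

ωT = 3.3350·0.402 = 1.340670; cosh(ωT) = 2.041637, sinh(ωT) = 1.779966
x(T) = p + (x₀−p)·cosh(ωT) + (ẋ₀/ω)·sinh(ωT) ⇒ p·(1 − cosh) = x(T) − x₀·cosh − (ẋ₀/ω)·sinh
numerator   = -0.4118 − (0.0240)·2.041637 − (-0.3892/3.3350)·1.779966 = -0.253074
denominator = 1 − 2.041637 = -1.041637
p = -0.253074 / -1.041637 = 0.2430

p = 0.2430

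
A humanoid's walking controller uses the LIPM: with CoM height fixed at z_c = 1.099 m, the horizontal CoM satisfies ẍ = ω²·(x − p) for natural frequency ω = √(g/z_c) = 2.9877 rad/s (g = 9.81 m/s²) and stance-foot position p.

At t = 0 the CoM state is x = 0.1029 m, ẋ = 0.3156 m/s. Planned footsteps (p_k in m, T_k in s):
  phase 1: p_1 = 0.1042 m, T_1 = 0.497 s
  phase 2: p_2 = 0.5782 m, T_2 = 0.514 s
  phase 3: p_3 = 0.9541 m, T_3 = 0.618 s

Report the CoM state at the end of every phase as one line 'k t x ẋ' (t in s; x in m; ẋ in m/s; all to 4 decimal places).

1 0.4970 0.3224 0.7242
2 1.0110 0.4934 0.0671
3 1.6290 -0.4726 -4.0348

phase 1: p=0.1042, T=0.497, ωT=1.484887, cosh=2.320497, sinh=2.093969; start (x,ẋ)=(0.102900, 0.315600) → end (x,ẋ)=(0.322376, 0.724216)
phase 2: p=0.5782, T=0.514, ωT=1.535678, cosh=2.429891, sinh=2.214581; start (x,ẋ)=(0.322376, 0.724216) → end (x,ẋ)=(0.493388, 0.067104)
phase 3: p=0.9541, T=0.618, ωT=1.846399, cosh=3.247380, sinh=3.089576; start (x,ẋ)=(0.493388, 0.067104) → end (x,ẋ)=(-0.472617, -4.034799)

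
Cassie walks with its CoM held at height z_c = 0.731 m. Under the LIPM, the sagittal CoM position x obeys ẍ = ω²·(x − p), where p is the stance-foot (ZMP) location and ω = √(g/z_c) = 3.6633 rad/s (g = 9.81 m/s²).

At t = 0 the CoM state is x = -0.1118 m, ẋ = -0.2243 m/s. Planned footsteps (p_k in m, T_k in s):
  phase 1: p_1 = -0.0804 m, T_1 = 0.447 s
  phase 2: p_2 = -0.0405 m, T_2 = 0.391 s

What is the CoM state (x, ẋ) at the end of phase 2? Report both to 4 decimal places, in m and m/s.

x = -1.1257, ẋ = -3.9455

phase 1: p=-0.0804, T=0.447, ωT=1.637495, cosh=2.668370, sinh=2.473903; start (x,ẋ)=(-0.111800, -0.224300) → end (x,ẋ)=(-0.315661, -0.883082)
phase 2: p=-0.0405, T=0.391, ωT=1.432350, cosh=2.213640, sinh=1.974892; start (x,ẋ)=(-0.315661, -0.883082) → end (x,ẋ)=(-1.125679, -3.945514)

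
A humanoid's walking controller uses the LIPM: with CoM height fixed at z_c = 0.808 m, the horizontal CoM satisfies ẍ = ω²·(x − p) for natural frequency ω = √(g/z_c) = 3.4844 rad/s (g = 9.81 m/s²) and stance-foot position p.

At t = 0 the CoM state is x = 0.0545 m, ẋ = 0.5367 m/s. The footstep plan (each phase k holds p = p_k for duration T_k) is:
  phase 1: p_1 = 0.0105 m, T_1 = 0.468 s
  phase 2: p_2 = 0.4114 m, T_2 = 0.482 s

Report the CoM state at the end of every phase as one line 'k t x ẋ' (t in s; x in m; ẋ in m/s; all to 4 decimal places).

1 0.4680 0.5054 1.7996
2 0.9500 2.0091 5.8414

phase 1: p=0.0105, T=0.468, ωT=1.630699, cosh=2.651619, sinh=2.455826; start (x,ẋ)=(0.054500, 0.536700) → end (x,ẋ)=(0.505441, 1.799635)
phase 2: p=0.4114, T=0.482, ωT=1.679481, cosh=2.774621, sinh=2.588150; start (x,ẋ)=(0.505441, 1.799635) → end (x,ẋ)=(2.009064, 5.841378)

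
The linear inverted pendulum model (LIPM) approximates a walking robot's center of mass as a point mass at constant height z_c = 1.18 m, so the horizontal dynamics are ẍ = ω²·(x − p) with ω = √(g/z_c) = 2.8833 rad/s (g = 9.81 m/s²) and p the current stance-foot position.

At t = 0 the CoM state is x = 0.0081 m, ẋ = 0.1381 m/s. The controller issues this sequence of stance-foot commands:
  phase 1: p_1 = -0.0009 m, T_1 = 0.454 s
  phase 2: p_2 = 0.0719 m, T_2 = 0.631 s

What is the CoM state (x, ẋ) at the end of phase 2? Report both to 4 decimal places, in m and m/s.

x = 0.4903, ẋ = 1.2453

phase 1: p=-0.0009, T=0.454, ωT=1.309018, cosh=1.986311, sinh=1.716226; start (x,ẋ)=(0.008100, 0.138100) → end (x,ẋ)=(0.099178, 0.318845)
phase 2: p=0.0719, T=0.631, ωT=1.819362, cosh=3.165027, sinh=3.002897; start (x,ẋ)=(0.099178, 0.318845) → end (x,ẋ)=(0.490306, 1.245333)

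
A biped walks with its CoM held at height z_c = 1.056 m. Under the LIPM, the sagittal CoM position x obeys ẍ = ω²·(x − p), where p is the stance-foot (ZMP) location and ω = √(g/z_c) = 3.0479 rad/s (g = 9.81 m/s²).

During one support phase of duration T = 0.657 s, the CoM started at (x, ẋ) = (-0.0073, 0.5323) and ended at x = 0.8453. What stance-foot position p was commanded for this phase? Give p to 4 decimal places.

p = -0.0858

ωT = 3.0479·0.657 = 2.002470; cosh(ωT) = 3.771167, sinh(ωT) = 3.636165
x(T) = p + (x₀−p)·cosh(ωT) + (ẋ₀/ω)·sinh(ωT) ⇒ p·(1 − cosh) = x(T) − x₀·cosh − (ẋ₀/ω)·sinh
numerator   = 0.8453 − (-0.0073)·3.771167 − (0.5323/3.0479)·3.636165 = 0.237792
denominator = 1 − 3.771167 = -2.771167
p = 0.237792 / -2.771167 = -0.0858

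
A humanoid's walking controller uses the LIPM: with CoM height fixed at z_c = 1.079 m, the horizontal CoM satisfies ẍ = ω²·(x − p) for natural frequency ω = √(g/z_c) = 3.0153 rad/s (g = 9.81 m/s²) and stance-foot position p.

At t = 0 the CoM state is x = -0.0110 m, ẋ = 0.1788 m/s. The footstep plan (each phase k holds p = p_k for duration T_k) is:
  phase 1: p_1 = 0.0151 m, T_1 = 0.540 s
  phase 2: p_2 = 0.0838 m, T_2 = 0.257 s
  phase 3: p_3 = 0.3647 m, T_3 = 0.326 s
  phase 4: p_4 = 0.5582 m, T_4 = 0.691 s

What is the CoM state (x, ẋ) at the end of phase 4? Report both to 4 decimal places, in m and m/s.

phase 1: p=0.0151, T=0.540, ωT=1.628262, cosh=2.645641, sinh=2.449371; start (x,ẋ)=(-0.011000, 0.178800) → end (x,ẋ)=(0.091291, 0.280277)
phase 2: p=0.0838, T=0.257, ωT=0.774932, cosh=1.315590, sinh=0.854855; start (x,ẋ)=(0.091291, 0.280277) → end (x,ẋ)=(0.173115, 0.388037)
phase 3: p=0.3647, T=0.326, ωT=0.982988, cosh=1.523310, sinh=1.149119; start (x,ẋ)=(0.173115, 0.388037) → end (x,ẋ)=(0.220735, -0.072731)
phase 4: p=0.5582, T=0.691, ωT=2.083572, cosh=4.078800, sinh=3.954315; start (x,ẋ)=(0.220735, -0.072731) → end (x,ẋ)=(-0.913631, -4.320395)

x = -0.9136, ẋ = -4.3204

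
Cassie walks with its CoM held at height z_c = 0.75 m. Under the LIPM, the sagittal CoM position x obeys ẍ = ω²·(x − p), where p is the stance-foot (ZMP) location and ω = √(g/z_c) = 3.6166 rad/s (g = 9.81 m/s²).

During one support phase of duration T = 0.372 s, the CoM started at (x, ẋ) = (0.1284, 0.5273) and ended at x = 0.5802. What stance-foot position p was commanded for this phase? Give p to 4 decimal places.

ωT = 3.6166·0.372 = 1.345375; cosh(ωT) = 2.050034, sinh(ωT) = 1.789592
x(T) = p + (x₀−p)·cosh(ωT) + (ẋ₀/ω)·sinh(ωT) ⇒ p·(1 − cosh) = x(T) − x₀·cosh − (ẋ₀/ω)·sinh
numerator   = 0.5802 − (0.1284)·2.050034 − (0.5273/3.6166)·1.789592 = 0.056053
denominator = 1 − 2.050034 = -1.050034
p = 0.056053 / -1.050034 = -0.0534

p = -0.0534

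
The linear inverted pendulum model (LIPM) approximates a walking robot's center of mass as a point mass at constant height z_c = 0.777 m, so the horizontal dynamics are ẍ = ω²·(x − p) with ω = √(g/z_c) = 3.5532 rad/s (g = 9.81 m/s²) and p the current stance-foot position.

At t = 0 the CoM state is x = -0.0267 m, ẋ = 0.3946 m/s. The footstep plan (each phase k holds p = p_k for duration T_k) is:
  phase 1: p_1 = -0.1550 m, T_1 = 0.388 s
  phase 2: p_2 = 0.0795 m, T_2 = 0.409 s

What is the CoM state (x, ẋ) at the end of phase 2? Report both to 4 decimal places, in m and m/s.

x = 1.5830, ẋ = 5.5333

phase 1: p=-0.1550, T=0.388, ωT=1.378642, cosh=2.110713, sinh=1.858793; start (x,ẋ)=(-0.026700, 0.394600) → end (x,ẋ)=(0.322232, 1.680266)
phase 2: p=0.0795, T=0.409, ωT=1.453259, cosh=2.255418, sinh=2.021611; start (x,ẋ)=(0.322232, 1.680266) → end (x,ẋ)=(1.582959, 5.533295)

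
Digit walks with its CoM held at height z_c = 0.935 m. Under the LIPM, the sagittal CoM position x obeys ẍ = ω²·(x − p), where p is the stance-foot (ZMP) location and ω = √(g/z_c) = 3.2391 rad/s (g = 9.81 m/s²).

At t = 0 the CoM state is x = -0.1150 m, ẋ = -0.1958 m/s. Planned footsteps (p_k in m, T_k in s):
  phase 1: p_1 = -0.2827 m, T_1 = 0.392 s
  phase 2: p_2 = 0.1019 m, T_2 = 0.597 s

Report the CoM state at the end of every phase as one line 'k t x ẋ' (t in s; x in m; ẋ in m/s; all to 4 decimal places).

1 0.3920 -0.0598 0.5146
2 0.9890 0.0690 0.0437

phase 1: p=-0.2827, T=0.392, ωT=1.269727, cosh=1.920395, sinh=1.639487; start (x,ẋ)=(-0.115000, -0.195800) → end (x,ẋ)=(-0.059755, 0.514551)
phase 2: p=0.1019, T=0.597, ωT=1.933743, cosh=3.529975, sinh=3.385369; start (x,ẋ)=(-0.059755, 0.514551) → end (x,ẋ)=(0.069049, 0.043717)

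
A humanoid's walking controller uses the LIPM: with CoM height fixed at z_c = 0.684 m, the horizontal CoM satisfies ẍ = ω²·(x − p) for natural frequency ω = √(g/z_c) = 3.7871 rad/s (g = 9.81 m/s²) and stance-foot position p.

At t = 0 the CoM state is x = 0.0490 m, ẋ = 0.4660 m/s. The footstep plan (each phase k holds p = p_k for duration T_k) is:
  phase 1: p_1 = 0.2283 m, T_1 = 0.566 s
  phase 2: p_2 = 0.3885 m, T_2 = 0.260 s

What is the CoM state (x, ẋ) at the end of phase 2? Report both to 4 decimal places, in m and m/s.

x = -0.5046, ẋ = -3.1055

phase 1: p=0.2283, T=0.566, ωT=2.143499, cosh=4.323235, sinh=4.205991; start (x,ẋ)=(0.049000, 0.466000) → end (x,ẋ)=(-0.029312, -0.841354)
phase 2: p=0.3885, T=0.260, ωT=0.984646, cosh=1.525218, sinh=1.151646; start (x,ẋ)=(-0.029312, -0.841354) → end (x,ẋ)=(-0.504607, -3.105492)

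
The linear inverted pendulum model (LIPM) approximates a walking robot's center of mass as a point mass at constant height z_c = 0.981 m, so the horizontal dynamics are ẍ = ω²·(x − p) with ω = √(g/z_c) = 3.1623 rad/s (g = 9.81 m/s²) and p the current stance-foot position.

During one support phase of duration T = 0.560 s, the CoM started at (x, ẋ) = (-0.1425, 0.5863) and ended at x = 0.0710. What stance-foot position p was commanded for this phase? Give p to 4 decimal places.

p = 0.0134

ωT = 3.1623·0.560 = 1.770888; cosh(ωT) = 3.023125, sinh(ωT) = 2.852944
x(T) = p + (x₀−p)·cosh(ωT) + (ẋ₀/ω)·sinh(ωT) ⇒ p·(1 − cosh) = x(T) − x₀·cosh − (ẋ₀/ω)·sinh
numerator   = 0.0710 − (-0.1425)·3.023125 − (0.5863/3.1623)·2.852944 = -0.027149
denominator = 1 − 3.023125 = -2.023125
p = -0.027149 / -2.023125 = 0.0134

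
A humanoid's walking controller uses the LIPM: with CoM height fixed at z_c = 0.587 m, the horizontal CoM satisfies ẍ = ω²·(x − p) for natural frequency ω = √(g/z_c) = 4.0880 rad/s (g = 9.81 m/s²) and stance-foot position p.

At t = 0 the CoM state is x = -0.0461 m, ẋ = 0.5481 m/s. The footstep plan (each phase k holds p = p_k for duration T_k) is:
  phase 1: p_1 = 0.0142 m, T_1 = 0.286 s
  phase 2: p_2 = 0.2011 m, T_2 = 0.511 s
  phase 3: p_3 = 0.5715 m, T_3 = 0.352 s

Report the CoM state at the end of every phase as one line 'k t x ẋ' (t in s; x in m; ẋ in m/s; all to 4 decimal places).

phase 1: p=0.0142, T=0.286, ωT=1.169168, cosh=1.764969, sinh=1.454344; start (x,ẋ)=(-0.046100, 0.548100) → end (x,ẋ)=(0.102764, 0.608875)
phase 2: p=0.2011, T=0.511, ωT=2.088968, cosh=4.100195, sinh=3.976380; start (x,ẋ)=(0.102764, 0.608875) → end (x,ẋ)=(0.390153, 0.898009)
phase 3: p=0.5715, T=0.352, ωT=1.438976, cosh=2.226773, sinh=1.989603; start (x,ẋ)=(0.390153, 0.898009) → end (x,ẋ)=(0.604737, 0.524678)

1 0.2860 0.1028 0.6089
2 0.7970 0.3902 0.8980
3 1.1490 0.6047 0.5247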